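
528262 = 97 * 5446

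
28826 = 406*71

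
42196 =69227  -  27031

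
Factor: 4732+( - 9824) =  - 2^2*19^1*67^1 = - 5092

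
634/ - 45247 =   -  1 + 44613/45247 = - 0.01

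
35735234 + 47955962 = 83691196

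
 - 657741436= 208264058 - 866005494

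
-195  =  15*( - 13)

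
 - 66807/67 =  - 66807/67 = - 997.12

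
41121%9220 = 4241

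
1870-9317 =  - 7447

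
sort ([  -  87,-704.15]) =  [ - 704.15,-87]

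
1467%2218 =1467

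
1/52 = 1/52 = 0.02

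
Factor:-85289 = -17^1*29^1*173^1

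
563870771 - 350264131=213606640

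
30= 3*10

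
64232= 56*1147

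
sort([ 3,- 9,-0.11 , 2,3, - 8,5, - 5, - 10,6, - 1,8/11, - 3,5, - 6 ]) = [ - 10, - 9, - 8,-6, - 5, - 3,-1, - 0.11,8/11, 2, 3,3,5, 5, 6] 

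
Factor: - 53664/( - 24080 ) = 2^1*3^1 * 5^( - 1)*7^(- 1 )*13^1 = 78/35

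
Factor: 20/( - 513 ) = - 2^2*3^( - 3)*5^1*19^( - 1 )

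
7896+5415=13311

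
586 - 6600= - 6014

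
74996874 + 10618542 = 85615416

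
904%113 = 0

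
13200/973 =13200/973 = 13.57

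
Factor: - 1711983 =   -  3^1 * 7^1*13^1*6271^1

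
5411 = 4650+761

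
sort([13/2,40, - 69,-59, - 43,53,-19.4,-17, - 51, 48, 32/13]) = [  -  69,- 59, - 51,-43, - 19.4 , -17,32/13, 13/2,  40,48, 53]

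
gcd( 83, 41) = 1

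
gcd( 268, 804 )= 268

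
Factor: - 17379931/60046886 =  - 2^( - 1)*197^1*88223^1 *30023443^(-1 )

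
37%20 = 17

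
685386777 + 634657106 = 1320043883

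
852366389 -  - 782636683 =1635003072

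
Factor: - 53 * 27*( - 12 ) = 17172 = 2^2 * 3^4*53^1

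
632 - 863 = -231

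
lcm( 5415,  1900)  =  108300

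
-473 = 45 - 518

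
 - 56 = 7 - 63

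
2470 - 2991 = - 521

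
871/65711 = 871/65711 = 0.01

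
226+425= 651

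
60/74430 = 2/2481 = 0.00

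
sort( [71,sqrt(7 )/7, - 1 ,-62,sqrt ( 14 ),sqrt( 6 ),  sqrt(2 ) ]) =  [- 62, - 1, sqrt(7)/7,sqrt(2),sqrt ( 6),sqrt( 14),71]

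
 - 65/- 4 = 65/4 =16.25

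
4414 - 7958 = - 3544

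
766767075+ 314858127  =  1081625202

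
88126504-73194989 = 14931515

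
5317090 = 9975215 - 4658125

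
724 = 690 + 34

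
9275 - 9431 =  - 156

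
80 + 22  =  102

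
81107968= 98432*824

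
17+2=19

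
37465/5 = 7493 = 7493.00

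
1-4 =-3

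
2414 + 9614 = 12028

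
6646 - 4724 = 1922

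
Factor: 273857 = 273857^1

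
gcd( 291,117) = 3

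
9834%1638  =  6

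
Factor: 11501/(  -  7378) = -2^ ( - 1)*17^ (-1)*53^1 = -53/34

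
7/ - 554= -7/554 = -0.01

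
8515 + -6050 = 2465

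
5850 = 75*78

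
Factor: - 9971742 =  - 2^1*3^1*11^1*23^1*6569^1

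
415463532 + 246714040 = 662177572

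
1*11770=11770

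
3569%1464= 641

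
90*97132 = 8741880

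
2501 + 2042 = 4543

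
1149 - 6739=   -  5590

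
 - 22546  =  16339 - 38885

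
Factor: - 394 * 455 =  - 2^1*5^1 *7^1*13^1*197^1 = -179270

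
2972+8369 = 11341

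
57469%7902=2155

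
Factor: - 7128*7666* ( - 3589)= 196114617072 = 2^4*3^4 * 11^1 * 37^1*97^1*3833^1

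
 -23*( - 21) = 483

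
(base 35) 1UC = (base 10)2287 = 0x8EF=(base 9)3121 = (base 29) 2KP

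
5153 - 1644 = 3509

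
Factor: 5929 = 7^2*11^2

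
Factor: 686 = 2^1*7^3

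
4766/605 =4766/605  =  7.88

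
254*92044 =23379176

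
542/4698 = 271/2349  =  0.12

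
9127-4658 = 4469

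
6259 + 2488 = 8747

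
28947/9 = 9649/3  =  3216.33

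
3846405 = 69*55745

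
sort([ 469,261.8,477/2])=[ 477/2,261.8 , 469]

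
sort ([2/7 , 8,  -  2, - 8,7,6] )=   [-8, - 2 , 2/7,  6,7,8]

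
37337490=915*40806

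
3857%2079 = 1778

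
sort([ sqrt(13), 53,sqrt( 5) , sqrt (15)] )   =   [ sqrt( 5 ),sqrt (13 ),sqrt( 15), 53 ] 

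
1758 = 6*293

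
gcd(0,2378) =2378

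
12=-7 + 19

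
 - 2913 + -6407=  -  9320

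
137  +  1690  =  1827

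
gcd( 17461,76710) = 1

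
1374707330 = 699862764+674844566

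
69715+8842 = 78557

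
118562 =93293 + 25269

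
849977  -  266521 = 583456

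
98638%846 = 502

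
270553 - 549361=  -  278808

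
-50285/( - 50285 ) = 1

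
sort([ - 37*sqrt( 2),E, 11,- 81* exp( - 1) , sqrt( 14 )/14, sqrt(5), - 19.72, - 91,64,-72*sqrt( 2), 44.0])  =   [-72*sqrt(2 ), - 91, - 37*sqrt(2), - 81*exp( - 1), - 19.72, sqrt ( 14)/14,  sqrt(5 ), E, 11, 44.0, 64]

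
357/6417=119/2139 = 0.06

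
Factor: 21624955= 5^1*11^1* 393181^1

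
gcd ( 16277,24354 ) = 41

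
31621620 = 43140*733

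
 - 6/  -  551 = 6/551 = 0.01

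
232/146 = 116/73 = 1.59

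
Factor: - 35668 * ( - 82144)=2929912192 = 2^7*17^1*37^1*151^1*241^1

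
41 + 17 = 58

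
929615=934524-4909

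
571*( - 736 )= - 420256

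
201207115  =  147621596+53585519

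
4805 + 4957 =9762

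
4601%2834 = 1767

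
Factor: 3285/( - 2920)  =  -2^( - 3 )*3^2 = - 9/8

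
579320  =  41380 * 14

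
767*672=515424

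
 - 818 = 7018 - 7836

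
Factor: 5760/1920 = 3  =  3^1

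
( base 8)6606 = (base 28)4BI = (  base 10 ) 3462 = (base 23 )6CC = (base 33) 35u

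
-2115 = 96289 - 98404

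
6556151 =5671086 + 885065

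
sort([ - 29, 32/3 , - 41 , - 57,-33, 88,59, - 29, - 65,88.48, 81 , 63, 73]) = [ - 65, - 57, - 41, - 33, - 29, - 29,32/3, 59,63,73,81,88,88.48 ] 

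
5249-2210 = 3039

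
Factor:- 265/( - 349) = 5^1 * 53^1*349^( - 1 )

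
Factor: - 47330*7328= - 2^6 * 5^1 * 229^1*4733^1= - 346834240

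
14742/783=546/29= 18.83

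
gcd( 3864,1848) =168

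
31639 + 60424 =92063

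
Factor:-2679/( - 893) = 3^1 = 3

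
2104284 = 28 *75153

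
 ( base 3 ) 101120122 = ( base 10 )7712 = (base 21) HA5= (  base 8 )17040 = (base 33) 72N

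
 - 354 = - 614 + 260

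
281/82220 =281/82220 = 0.00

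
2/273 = 2/273 = 0.01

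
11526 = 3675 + 7851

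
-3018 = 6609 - 9627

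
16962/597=5654/199=28.41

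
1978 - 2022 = - 44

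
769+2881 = 3650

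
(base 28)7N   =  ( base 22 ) 9L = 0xDB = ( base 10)219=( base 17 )CF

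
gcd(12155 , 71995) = 935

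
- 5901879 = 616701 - 6518580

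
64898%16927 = 14117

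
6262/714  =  8 + 275/357 = 8.77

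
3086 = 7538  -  4452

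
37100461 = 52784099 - 15683638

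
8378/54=155 + 4/27 = 155.15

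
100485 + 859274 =959759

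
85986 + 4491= 90477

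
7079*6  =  42474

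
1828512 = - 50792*( - 36)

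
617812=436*1417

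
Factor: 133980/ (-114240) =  - 2^(-4 )*  11^1*17^( - 1)*29^1 = - 319/272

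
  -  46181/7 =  - 6598 + 5/7 =- 6597.29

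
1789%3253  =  1789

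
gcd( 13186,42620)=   2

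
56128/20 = 2806 + 2/5 =2806.40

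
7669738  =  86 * 89183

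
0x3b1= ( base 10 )945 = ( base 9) 1260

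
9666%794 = 138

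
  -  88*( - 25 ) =2200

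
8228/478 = 4114/239 = 17.21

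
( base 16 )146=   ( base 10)326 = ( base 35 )9b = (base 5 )2301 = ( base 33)9t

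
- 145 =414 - 559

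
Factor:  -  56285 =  - 5^1*11257^1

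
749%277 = 195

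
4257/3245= 387/295 = 1.31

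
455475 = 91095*5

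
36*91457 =3292452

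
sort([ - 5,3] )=[  -  5,3]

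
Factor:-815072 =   -  2^5*25471^1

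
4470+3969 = 8439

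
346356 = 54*6414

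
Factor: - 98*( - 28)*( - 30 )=-82320 = - 2^4 * 3^1*5^1  *  7^3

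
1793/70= 25 + 43/70 = 25.61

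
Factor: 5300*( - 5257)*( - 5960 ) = 166058116000=2^5*5^3*7^1*53^1*149^1*751^1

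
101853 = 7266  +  94587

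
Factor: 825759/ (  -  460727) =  - 3^2*11^1*19^1*131^( - 1 )*439^1*3517^(-1)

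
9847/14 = 9847/14 = 703.36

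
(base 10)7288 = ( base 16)1C78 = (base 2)1110001111000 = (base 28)988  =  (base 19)113b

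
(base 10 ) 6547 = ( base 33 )60d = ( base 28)89n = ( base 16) 1993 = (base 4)1212103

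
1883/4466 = 269/638 = 0.42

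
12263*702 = 8608626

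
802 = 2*401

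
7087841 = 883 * 8027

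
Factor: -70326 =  - 2^1*3^2 * 3907^1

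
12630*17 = 214710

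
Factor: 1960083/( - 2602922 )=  - 2^( - 1 ) * 3^2*7^( - 1)*17^1*23^1*557^1*185923^( - 1 )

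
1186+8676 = 9862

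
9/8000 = 9/8000 =0.00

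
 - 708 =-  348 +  - 360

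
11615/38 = 11615/38 = 305.66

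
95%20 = 15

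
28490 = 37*770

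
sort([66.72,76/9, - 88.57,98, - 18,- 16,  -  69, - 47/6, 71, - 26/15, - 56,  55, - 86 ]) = [ - 88.57 ,  -  86 , - 69, - 56, - 18,- 16, - 47/6,  -  26/15,76/9,55, 66.72,  71,98 ]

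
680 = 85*8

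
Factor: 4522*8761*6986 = 276766052612 = 2^2 * 7^2*17^1*19^1*499^1*8761^1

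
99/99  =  1=1.00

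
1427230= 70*20389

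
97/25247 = 97/25247 = 0.00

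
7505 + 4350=11855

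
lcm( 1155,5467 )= 82005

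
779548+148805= 928353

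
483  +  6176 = 6659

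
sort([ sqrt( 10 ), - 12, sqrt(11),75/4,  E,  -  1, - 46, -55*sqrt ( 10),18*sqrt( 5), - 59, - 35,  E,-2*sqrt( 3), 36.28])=[ - 55*sqrt( 10 ), - 59, - 46, - 35, - 12, - 2*sqrt( 3 ),- 1 , E,E, sqrt ( 10), sqrt( 11), 75/4,36.28 , 18*sqrt( 5 ) ] 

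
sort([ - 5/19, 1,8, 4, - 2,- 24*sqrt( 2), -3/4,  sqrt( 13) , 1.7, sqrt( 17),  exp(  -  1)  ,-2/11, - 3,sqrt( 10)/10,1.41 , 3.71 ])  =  [ - 24*sqrt( 2),-3, - 2 ,-3/4, - 5/19,  -  2/11,sqrt( 10 )/10, exp( - 1 ), 1,1.41, 1.7 , sqrt( 13), 3.71 , 4, sqrt( 17 ),8 ]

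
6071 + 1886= 7957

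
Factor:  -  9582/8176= -4791/4088 = - 2^( - 3) * 3^1  *7^( - 1)*73^ ( - 1)*1597^1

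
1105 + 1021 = 2126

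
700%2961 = 700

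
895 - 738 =157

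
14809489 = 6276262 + 8533227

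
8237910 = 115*71634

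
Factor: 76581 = 3^2*67^1*127^1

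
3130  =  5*626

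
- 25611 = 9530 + - 35141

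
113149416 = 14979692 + 98169724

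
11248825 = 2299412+8949413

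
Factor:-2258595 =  - 3^2*5^1 * 53^1*947^1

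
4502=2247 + 2255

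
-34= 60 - 94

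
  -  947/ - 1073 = 947/1073 = 0.88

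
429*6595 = 2829255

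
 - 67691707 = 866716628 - 934408335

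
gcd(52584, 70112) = 17528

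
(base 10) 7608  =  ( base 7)31116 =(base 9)11383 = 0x1DB8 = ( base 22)ffi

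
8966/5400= 1 + 1783/2700 =1.66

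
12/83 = 12/83= 0.14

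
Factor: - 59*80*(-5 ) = 2^4*5^2*59^1  =  23600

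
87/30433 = 87/30433=0.00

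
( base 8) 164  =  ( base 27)48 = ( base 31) 3N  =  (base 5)431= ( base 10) 116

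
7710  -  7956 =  - 246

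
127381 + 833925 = 961306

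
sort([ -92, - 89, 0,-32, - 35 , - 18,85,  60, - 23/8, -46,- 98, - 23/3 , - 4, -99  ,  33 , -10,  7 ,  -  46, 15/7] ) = [ - 99, - 98 , - 92, - 89, - 46,- 46, - 35, -32, - 18, - 10,  -  23/3, - 4, - 23/8,0,  15/7, 7,33, 60, 85]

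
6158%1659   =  1181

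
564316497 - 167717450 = 396599047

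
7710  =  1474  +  6236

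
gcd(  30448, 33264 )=176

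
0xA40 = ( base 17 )916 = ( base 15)b9e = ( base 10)2624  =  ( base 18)81e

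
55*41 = 2255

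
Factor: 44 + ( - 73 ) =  - 29 = - 29^1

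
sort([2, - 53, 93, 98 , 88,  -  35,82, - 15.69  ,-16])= [ - 53, - 35,-16,-15.69, 2, 82, 88,  93,98]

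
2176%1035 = 106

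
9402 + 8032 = 17434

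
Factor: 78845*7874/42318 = 310412765/21159 =3^ (  -  2)*5^1*13^1 *31^1*127^1*1213^1*2351^(  -  1)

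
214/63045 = 214/63045 = 0.00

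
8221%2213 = 1582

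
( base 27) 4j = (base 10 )127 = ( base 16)7F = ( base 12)a7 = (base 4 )1333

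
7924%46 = 12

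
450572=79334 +371238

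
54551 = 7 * 7793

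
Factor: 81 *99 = 8019 = 3^6 * 11^1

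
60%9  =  6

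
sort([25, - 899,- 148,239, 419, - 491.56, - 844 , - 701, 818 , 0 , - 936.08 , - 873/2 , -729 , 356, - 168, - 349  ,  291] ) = [ - 936.08 , - 899, - 844,-729, - 701 ,-491.56, - 873/2, - 349, - 168 , - 148 , 0 , 25, 239,291 , 356 , 419 , 818] 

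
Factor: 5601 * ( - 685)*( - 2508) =2^2 *3^2 * 5^1 * 11^1*19^1*137^1*1867^1  =  9622405980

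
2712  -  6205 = -3493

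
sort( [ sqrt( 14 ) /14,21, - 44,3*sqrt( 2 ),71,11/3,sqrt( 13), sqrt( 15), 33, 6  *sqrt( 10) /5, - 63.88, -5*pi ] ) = [-63.88, -44,-5*pi,  sqrt(14 ) /14,sqrt( 13),11/3,  6*sqrt( 10)/5,sqrt(15),3*sqrt(2 ),  21,  33, 71]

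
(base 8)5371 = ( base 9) 3761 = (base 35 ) 2a9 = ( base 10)2809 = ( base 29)39P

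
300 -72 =228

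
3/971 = 3/971 = 0.00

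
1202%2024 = 1202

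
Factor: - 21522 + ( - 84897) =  - 3^1*19^1*1867^1 = - 106419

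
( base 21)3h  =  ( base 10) 80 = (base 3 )2222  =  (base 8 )120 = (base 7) 143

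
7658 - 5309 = 2349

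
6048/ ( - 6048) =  - 1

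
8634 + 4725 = 13359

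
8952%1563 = 1137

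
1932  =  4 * 483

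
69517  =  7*9931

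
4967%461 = 357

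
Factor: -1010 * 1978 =-1997780 = - 2^2*5^1*23^1*43^1*101^1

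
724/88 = 8 + 5/22 = 8.23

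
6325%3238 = 3087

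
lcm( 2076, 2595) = 10380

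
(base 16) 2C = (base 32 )1c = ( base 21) 22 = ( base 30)1e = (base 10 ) 44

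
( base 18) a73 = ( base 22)6L3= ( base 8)6451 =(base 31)3FL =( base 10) 3369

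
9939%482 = 299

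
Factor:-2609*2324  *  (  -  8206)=2^3*7^1*11^1*83^1*373^1*2609^1 = 49755571096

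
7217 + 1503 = 8720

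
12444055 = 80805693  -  68361638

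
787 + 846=1633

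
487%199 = 89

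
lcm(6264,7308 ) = 43848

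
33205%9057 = 6034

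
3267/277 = 11 + 220/277 = 11.79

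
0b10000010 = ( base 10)130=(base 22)5k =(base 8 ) 202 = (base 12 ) AA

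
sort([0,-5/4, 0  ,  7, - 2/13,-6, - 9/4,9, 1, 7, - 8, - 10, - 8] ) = [ - 10, - 8, - 8, - 6, - 9/4, - 5/4, - 2/13,0,0,1,7, 7, 9] 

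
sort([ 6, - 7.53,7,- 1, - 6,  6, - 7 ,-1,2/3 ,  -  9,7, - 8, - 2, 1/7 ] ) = [ - 9,-8,- 7.53,- 7, - 6, - 2, - 1, - 1, 1/7,2/3,6,  6,7,7 ] 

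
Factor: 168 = 2^3*3^1*7^1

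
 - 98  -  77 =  - 175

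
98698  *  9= 888282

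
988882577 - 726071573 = 262811004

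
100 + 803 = 903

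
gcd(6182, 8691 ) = 1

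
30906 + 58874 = 89780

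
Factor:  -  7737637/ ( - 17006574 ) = 2^(-1)*3^(-1)*13^ ( - 1)*23^1 * 47^(- 1)*4639^( - 1) *336419^1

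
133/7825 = 133/7825=   0.02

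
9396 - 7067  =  2329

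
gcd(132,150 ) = 6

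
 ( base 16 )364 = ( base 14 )460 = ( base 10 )868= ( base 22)1ha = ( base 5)11433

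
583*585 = 341055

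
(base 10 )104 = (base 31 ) 3B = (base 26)40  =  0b1101000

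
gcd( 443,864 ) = 1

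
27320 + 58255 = 85575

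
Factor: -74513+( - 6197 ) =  - 2^1*5^1*7^1*1153^1 = - 80710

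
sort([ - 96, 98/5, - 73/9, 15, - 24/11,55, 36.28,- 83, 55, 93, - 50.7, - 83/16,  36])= [ - 96, - 83, - 50.7, - 73/9, - 83/16, - 24/11,15, 98/5, 36,36.28, 55, 55,93]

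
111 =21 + 90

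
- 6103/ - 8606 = 6103/8606= 0.71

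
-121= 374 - 495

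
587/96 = 6 + 11/96 = 6.11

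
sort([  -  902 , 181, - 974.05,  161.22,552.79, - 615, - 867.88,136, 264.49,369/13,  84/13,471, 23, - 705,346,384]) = [  -  974.05, - 902,-867.88, - 705, - 615,  84/13,23,369/13,136, 161.22,181,264.49,346,384, 471, 552.79 ]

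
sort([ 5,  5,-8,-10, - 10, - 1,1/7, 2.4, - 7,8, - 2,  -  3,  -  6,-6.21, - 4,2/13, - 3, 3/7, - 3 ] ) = [-10,- 10, -8, - 7, - 6.21, - 6, - 4, - 3, - 3, - 3,-2, - 1, 1/7, 2/13,  3/7, 2.4, 5,5,8] 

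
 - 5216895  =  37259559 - 42476454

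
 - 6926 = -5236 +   -  1690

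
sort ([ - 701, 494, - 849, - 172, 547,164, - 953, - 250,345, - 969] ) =[ - 969, - 953, - 849, - 701,  -  250, -172, 164,345, 494,  547 ] 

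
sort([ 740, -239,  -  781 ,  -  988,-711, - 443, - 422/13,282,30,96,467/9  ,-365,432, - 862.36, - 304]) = [ - 988, - 862.36,- 781,-711,-443,- 365,- 304,-239,- 422/13, 30, 467/9,96,282,  432, 740 ]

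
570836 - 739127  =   - 168291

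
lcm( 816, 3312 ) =56304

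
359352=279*1288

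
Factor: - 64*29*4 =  - 7424 = - 2^8*29^1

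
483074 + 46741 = 529815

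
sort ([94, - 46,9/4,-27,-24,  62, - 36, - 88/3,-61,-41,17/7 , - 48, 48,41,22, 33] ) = [ - 61,-48,-46, - 41,  -  36,-88/3,-27, - 24,9/4, 17/7, 22,33, 41,48,62,94]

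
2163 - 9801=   -  7638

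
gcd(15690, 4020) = 30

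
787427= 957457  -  170030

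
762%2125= 762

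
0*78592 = 0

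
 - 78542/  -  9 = 78542/9 = 8726.89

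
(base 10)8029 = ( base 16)1f5d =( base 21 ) I47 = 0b1111101011101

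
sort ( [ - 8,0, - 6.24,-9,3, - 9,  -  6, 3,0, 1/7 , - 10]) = [ - 10, - 9, - 9,-8 ,  -  6.24,  -  6,0,0 , 1/7,3,3] 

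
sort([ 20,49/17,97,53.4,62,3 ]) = [49/17,3,  20,53.4,62, 97]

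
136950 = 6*22825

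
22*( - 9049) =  - 199078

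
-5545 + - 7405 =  - 12950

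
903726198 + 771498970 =1675225168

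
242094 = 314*771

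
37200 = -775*( - 48 ) 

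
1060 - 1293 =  - 233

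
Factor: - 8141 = - 7^1*1163^1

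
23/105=23/105 = 0.22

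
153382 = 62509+90873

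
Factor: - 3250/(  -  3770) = 5^2 * 29^( - 1) = 25/29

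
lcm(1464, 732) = 1464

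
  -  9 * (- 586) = 5274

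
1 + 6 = 7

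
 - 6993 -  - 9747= 2754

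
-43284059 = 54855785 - 98139844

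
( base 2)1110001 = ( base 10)113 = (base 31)3K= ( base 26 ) 49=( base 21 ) 58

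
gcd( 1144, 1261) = 13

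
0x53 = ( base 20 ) 43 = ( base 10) 83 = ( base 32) 2J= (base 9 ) 102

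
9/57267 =1/6363 =0.00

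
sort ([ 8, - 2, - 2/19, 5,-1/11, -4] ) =[ - 4, - 2,  -  2/19, - 1/11,5, 8]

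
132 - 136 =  - 4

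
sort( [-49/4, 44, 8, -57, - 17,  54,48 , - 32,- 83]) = [-83, - 57, - 32,-17, - 49/4, 8, 44,48, 54 ] 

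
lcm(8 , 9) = 72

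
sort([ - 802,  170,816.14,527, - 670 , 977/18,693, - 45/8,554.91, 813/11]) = [ - 802, - 670, - 45/8 , 977/18,813/11, 170,527, 554.91,693, 816.14 ]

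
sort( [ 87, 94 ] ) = [ 87, 94] 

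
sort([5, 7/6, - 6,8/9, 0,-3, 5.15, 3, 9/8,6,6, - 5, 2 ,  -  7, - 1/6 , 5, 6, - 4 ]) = [-7, - 6, - 5, - 4, - 3, - 1/6,0 , 8/9, 9/8, 7/6, 2, 3, 5,  5,  5.15, 6, 6, 6]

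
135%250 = 135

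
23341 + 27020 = 50361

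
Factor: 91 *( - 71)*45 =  - 290745  =  - 3^2 * 5^1 *7^1*13^1 * 71^1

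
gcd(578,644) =2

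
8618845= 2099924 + 6518921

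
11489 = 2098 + 9391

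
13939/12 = 1161+7/12 = 1161.58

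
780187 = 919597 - 139410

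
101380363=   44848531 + 56531832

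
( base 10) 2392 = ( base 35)1XC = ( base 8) 4530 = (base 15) a97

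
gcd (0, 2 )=2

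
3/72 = 1/24=0.04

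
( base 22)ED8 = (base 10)7070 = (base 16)1b9e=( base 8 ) 15636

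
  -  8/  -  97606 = 4/48803 = 0.00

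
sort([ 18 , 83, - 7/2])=[-7/2, 18 , 83]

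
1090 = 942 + 148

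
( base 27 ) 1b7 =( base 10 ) 1033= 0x409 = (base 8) 2011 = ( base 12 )721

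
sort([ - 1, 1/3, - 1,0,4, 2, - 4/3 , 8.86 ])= [ - 4/3, - 1, - 1,0,1/3,2, 4, 8.86]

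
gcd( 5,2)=1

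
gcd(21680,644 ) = 4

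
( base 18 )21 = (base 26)1b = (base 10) 37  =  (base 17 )23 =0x25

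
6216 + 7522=13738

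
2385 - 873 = 1512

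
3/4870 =3/4870 = 0.00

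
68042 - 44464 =23578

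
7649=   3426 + 4223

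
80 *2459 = 196720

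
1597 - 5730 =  - 4133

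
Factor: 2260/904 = 5/2 = 2^( - 1 ) *5^1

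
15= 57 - 42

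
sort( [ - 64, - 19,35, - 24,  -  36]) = [ - 64, - 36, - 24  , - 19, 35 ] 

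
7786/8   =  973+1/4  =  973.25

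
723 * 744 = 537912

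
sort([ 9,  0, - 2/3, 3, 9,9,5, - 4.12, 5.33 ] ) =[ - 4.12, -2/3 , 0, 3,  5, 5.33,9 , 9,9] 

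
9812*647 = 6348364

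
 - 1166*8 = - 9328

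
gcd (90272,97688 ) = 8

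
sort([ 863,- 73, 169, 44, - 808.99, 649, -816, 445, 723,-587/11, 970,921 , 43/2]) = [-816, - 808.99,  -  73,-587/11,43/2,44,  169, 445, 649,723, 863, 921,970]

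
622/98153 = 622/98153 = 0.01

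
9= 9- 0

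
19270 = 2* 9635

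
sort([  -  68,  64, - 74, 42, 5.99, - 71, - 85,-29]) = [ - 85, - 74, - 71, - 68, - 29, 5.99 , 42,64]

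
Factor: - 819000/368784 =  - 875/394 = - 2^( - 1 ) * 5^3*7^1 *197^( - 1)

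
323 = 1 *323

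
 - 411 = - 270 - 141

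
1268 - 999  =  269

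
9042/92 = 4521/46= 98.28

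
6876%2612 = 1652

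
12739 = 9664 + 3075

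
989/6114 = 989/6114 = 0.16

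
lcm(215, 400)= 17200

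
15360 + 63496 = 78856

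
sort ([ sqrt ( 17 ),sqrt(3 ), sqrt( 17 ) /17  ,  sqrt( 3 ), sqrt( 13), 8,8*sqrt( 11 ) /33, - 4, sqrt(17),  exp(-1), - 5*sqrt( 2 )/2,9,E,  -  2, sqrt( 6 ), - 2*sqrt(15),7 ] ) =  [ - 2*sqrt( 15) , - 4, - 5*sqrt(  2)/2, - 2,sqrt( 17)/17,exp( - 1),8*sqrt ( 11 ) /33,sqrt(3 ),sqrt (3), sqrt ( 6), E  ,  sqrt( 13), sqrt( 17),sqrt ( 17),7,8, 9]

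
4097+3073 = 7170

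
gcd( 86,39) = 1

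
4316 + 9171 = 13487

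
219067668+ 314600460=533668128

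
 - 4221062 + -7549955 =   -  11771017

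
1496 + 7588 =9084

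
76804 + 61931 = 138735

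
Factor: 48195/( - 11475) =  - 21/5 = - 3^1*5^(  -  1)*7^1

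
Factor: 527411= 527411^1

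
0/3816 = 0 =0.00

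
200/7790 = 20/779 = 0.03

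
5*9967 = 49835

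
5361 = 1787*3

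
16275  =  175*93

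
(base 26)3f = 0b1011101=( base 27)3C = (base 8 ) 135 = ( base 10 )93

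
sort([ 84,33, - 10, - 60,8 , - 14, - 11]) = [ - 60, - 14, - 11, -10, 8, 33,84]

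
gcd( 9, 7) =1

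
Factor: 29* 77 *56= 125048=2^3*7^2*11^1 * 29^1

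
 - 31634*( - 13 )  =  411242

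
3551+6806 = 10357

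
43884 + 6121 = 50005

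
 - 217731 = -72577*3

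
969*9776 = 9472944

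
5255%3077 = 2178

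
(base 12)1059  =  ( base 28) 285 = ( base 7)5145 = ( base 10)1797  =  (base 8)3405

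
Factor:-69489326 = -2^1 * 34744663^1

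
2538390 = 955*2658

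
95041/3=31680 + 1/3 = 31680.33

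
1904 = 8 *238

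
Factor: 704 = 2^6*11^1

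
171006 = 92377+78629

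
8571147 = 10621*807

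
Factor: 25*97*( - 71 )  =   - 5^2*71^1  *  97^1 = - 172175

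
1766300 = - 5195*( - 340) 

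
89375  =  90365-990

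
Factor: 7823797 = 7823797^1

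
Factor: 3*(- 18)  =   - 2^1*3^3 =-  54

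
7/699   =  7/699  =  0.01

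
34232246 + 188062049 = 222294295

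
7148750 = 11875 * 602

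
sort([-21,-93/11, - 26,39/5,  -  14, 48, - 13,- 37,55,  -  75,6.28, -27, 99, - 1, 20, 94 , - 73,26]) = [-75, -73,- 37, - 27,-26, - 21, - 14,  -  13, - 93/11, - 1, 6.28, 39/5, 20,26, 48,55 , 94,99 ]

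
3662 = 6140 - 2478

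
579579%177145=48144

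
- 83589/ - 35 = 2388 +9/35 = 2388.26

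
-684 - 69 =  - 753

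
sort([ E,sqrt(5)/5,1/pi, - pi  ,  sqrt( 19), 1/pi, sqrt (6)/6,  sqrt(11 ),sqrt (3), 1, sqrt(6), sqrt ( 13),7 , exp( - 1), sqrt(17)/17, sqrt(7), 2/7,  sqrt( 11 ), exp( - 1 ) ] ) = [ - pi, sqrt(17)/17,2/7, 1/pi, 1/pi,exp( - 1 ), exp( - 1) , sqrt( 6 )/6, sqrt(5)/5, 1,sqrt(3) , sqrt( 6), sqrt( 7),E, sqrt(11 ),sqrt ( 11),sqrt(13), sqrt(19), 7 ]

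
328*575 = 188600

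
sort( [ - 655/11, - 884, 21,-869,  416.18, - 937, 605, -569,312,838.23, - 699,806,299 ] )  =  [- 937,- 884,-869 , - 699, - 569, - 655/11,21,299,312, 416.18,605,806,838.23] 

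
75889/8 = 75889/8 = 9486.12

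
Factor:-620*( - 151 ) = 2^2*5^1*31^1*151^1 = 93620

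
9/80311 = 9/80311 = 0.00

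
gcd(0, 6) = 6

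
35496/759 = 46+194/253 =46.77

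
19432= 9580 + 9852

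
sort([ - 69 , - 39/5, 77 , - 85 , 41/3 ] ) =[  -  85 ,-69,-39/5, 41/3, 77 ] 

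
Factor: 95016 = 2^3*3^1*37^1*107^1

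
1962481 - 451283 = 1511198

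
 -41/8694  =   - 41/8694 = - 0.00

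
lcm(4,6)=12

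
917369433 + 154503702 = 1071873135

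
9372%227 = 65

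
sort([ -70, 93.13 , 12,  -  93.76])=[ - 93.76,-70, 12,93.13]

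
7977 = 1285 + 6692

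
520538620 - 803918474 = -283379854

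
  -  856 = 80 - 936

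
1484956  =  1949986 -465030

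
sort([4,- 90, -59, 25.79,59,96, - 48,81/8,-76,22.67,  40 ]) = [-90, - 76, - 59,  -  48, 4,81/8,22.67,25.79, 40, 59,96]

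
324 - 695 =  - 371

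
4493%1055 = 273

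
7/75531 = 7/75531  =  0.00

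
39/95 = 39/95 = 0.41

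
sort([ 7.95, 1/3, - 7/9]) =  [ - 7/9, 1/3,  7.95 ]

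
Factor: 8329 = 8329^1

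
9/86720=9/86720=0.00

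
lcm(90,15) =90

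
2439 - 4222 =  - 1783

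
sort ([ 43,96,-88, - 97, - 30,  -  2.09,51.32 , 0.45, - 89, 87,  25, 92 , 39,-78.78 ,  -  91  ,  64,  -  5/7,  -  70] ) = [ - 97,  -  91 , - 89, - 88, - 78.78, - 70,  -  30, - 2.09,- 5/7,  0.45,25, 39,43,51.32,64,  87,92,  96] 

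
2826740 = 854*3310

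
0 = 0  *6443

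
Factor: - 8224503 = - 3^1*7^2*55949^1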